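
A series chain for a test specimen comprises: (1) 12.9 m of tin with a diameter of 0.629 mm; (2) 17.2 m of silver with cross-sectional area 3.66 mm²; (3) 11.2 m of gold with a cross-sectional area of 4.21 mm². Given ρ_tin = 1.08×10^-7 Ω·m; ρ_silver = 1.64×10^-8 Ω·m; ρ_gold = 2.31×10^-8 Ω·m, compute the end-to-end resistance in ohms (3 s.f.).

4.62 Ω

Seg 1: A = π(d/2)² = π(3.1450e-04 m)² = 3.107e-07 m²
R_1 = (1.08×10^-7)(12.9)/(3.107e-07) = 4.484 Ω
Seg 2: A = 3.66 mm² = 3.660e-06 m²
R_2 = (1.64×10^-8)(17.2)/(3.660e-06) = 0.07707 Ω
Seg 3: A = 4.21 mm² = 4.210e-06 m²
R_3 = (2.31×10^-8)(11.2)/(4.210e-06) = 0.06145 Ω
R_total = R_1 + R_2 + R_3 = 4.62 Ω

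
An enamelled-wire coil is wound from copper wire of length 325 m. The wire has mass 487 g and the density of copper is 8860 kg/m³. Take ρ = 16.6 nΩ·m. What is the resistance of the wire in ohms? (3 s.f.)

ρ = 16.6 nΩ·m = 1.66×10^-8 Ω·m
A = m/(density·L) = 0.487/(8860×325) = 1.6913e-07 m²
R = ρL/A = (1.66×10^-8)(325)/(1.6913e-07) = 31.9 Ω

31.9 Ω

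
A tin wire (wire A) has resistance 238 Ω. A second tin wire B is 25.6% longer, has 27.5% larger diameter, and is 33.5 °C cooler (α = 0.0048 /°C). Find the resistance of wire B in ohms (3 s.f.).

154 Ω

R ∝ ρL/d² with ρ ∝ (1+αΔT), so R_B/R_A = (1 + 25.6/100) × (1 + 27.5/100)⁻² × (1 − 0.0048×33.5)
= 1.256 × 0.6151 × 0.8392 = 0.6484
R_B = 0.6484 × 238 = 154 Ω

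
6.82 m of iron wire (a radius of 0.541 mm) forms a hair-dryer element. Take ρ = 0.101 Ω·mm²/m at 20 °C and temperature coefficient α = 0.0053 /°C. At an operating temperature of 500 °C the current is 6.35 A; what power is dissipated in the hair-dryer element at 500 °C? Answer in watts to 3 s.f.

ρ = 0.101 Ω·mm²/m = 1.01×10^-7 Ω·m
A = πr² = π(5.4100e-04 m)² = 9.195e-07 m²
R₍20₎ = ρL/A = (1.01×10^-7)(6.82)/(9.195e-07) = 0.7491 Ω
R₍500₎ = R₍20₎(1 + αΔT) = 0.7491 × (1 + 0.0053×480) = 2.655 Ω
P = I²R = (6.35)² × 2.655 = 107 W

107 W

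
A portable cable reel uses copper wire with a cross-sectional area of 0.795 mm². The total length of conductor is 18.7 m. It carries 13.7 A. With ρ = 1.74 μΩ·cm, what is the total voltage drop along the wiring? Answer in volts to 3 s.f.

ρ = 1.74 μΩ·cm = 1.74×10^-8 Ω·m
A = 0.795 mm² = 7.950e-07 m²
R = ρL/A = (1.74×10^-8)(18.7)/(7.950e-07) = 0.4093 Ω
V = IR = 13.7 × 0.4093 = 5.61 V

5.61 V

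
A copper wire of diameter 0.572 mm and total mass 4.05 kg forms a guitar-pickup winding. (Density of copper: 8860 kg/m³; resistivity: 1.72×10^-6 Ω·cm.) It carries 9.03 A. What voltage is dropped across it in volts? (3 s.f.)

ρ = 1.72×10^-6 Ω·cm = 1.72×10^-8 Ω·m
A = π(d/2)² = π(2.8600e-04 m)² = 2.5697e-07 m²
L = m/(density·A) = 4.05/(8860×2.5697e-07) = 1779 m
R = ρL/A = (1.72×10^-8)(1779)/(2.5697e-07) = 119.1 Ω
V = IR = 9.03 × 119.1 = 1080 V

1080 V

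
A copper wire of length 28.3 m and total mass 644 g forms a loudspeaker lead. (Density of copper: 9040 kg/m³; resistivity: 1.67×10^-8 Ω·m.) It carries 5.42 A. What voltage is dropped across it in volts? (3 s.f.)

A = m/(density·L) = 0.644/(9040×28.3) = 2.5173e-06 m²
R = ρL/A = (1.67×10^-8)(28.3)/(2.5173e-06) = 0.1877 Ω
V = IR = 5.42 × 0.1877 = 1.02 V

1.02 V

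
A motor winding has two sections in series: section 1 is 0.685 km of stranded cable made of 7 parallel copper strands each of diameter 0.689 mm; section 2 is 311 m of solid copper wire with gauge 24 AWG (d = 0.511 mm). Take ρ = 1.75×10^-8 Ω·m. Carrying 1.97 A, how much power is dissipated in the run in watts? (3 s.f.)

Section 1: A_strand = π(3.4450e-04)² = 3.728e-07 m²; R₁ = ρL/(N·A_s) = (1.75×10^-8)(685)/(7×3.728e-07) = 4.593 Ω
Section 2: A = π(0.511/2 mm)² = π(2.5550e-04 m)² = 2.051e-07 m²
R₂ = (1.75×10^-8)(311)/(2.051e-07) = 26.54 Ω
R = R₁ + R₂ = 31.13 Ω
P = I²R = (1.97)² × 31.13 = 121 W

121 W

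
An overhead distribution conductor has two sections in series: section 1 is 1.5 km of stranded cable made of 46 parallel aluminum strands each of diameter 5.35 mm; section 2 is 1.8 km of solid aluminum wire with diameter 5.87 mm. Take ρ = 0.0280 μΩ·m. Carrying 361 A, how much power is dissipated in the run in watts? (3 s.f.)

ρ = 0.0280 μΩ·m = 2.80×10^-8 Ω·m
Section 1: A_strand = π(2.6750e-03)² = 2.248e-05 m²; R₁ = ρL/(N·A_s) = (2.80×10^-8)(1500)/(46×2.248e-05) = 0.04062 Ω
Section 2: A = π(d/2)² = π(2.9350e-03 m)² = 2.706e-05 m²
R₂ = (2.80×10^-8)(1800)/(2.706e-05) = 1.862 Ω
R = R₁ + R₂ = 1.903 Ω
P = I²R = (361)² × 1.903 = 2.48×10^5 W

2.48×10^5 W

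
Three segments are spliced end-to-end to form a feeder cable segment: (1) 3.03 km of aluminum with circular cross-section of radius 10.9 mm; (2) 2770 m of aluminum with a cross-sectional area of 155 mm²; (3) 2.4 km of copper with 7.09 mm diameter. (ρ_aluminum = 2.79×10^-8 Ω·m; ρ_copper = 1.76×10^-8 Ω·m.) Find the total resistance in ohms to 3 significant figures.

1.79 Ω

Seg 1: A = πr² = π(1.0900e-02 m)² = 3.733e-04 m²
R_1 = (2.79×10^-8)(3030)/(3.733e-04) = 0.2265 Ω
Seg 2: A = 155 mm² = 1.550e-04 m²
R_2 = (2.79×10^-8)(2770)/(1.550e-04) = 0.4986 Ω
Seg 3: A = π(d/2)² = π(3.5450e-03 m)² = 3.948e-05 m²
R_3 = (1.76×10^-8)(2400)/(3.948e-05) = 1.07 Ω
R_total = R_1 + R_2 + R_3 = 1.79 Ω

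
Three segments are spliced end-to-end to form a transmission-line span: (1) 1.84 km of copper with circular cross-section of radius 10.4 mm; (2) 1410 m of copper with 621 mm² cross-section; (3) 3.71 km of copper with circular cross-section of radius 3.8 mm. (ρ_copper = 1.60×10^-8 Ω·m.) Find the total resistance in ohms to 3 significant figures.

Seg 1: A = πr² = π(1.0400e-02 m)² = 3.398e-04 m²
R_1 = (1.60×10^-8)(1840)/(3.398e-04) = 0.08664 Ω
Seg 2: A = 621 mm² = 6.210e-04 m²
R_2 = (1.60×10^-8)(1410)/(6.210e-04) = 0.03633 Ω
Seg 3: A = πr² = π(3.8000e-03 m)² = 4.536e-05 m²
R_3 = (1.60×10^-8)(3710)/(4.536e-05) = 1.309 Ω
R_total = R_1 + R_2 + R_3 = 1.43 Ω

1.43 Ω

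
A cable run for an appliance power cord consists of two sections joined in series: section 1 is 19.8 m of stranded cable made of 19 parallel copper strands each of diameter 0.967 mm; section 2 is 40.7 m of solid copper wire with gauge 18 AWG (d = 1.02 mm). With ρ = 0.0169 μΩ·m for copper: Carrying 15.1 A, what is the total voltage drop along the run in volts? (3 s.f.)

13.1 V

ρ = 0.0169 μΩ·m = 1.69×10^-8 Ω·m
Section 1: A_strand = π(4.8350e-04)² = 7.344e-07 m²; R₁ = ρL/(N·A_s) = (1.69×10^-8)(19.8)/(19×7.344e-07) = 0.02398 Ω
Section 2: A = π(1.02/2 mm)² = π(5.1000e-04 m)² = 8.171e-07 m²
R₂ = (1.69×10^-8)(40.7)/(8.171e-07) = 0.8418 Ω
R = R₁ + R₂ = 0.8657 Ω
V = IR = 15.1 × 0.8657 = 13.1 V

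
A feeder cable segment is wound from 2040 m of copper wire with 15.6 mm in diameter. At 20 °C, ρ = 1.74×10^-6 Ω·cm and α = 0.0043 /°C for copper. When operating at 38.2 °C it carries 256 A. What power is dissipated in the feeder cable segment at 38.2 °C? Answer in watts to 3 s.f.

ρ = 1.74×10^-6 Ω·cm = 1.74×10^-8 Ω·m
A = π(d/2)² = π(7.8000e-03 m)² = 1.911e-04 m²
R₍20₎ = ρL/A = (1.74×10^-8)(2040)/(1.911e-04) = 0.1857 Ω
R₍38.2₎ = R₍20₎(1 + αΔT) = 0.1857 × (1 + 0.0043×18.2) = 0.2002 Ω
P = I²R = (256)² × 0.2002 = 13100 W

13100 W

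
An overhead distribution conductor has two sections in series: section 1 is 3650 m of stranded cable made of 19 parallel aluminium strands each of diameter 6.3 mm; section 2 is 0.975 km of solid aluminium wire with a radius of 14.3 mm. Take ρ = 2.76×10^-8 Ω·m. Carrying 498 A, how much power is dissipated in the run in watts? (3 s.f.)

Section 1: A_strand = π(3.1500e-03)² = 3.117e-05 m²; R₁ = ρL/(N·A_s) = (2.76×10^-8)(3650)/(19×3.117e-05) = 0.1701 Ω
Section 2: A = πr² = π(1.4300e-02 m)² = 6.424e-04 m²
R₂ = (2.76×10^-8)(975)/(6.424e-04) = 0.04189 Ω
R = R₁ + R₂ = 0.212 Ω
P = I²R = (498)² × 0.212 = 52600 W

52600 W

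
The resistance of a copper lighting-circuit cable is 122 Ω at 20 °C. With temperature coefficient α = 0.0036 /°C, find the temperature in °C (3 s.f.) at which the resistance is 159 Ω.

R = R₀(1 + α(T − T₀)) ⇒ T = T₀ + (R/R₀ − 1)/α
T = 20 + (159/122 − 1)/0.0036 = 20 + (0.3033)/0.0036 = 104 °C

104 °C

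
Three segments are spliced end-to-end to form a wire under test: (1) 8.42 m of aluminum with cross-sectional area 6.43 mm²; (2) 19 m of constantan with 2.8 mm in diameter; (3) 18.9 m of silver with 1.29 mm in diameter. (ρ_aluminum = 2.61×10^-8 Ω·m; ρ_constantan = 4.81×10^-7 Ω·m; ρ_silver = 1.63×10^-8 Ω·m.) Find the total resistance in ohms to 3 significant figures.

Seg 1: A = 6.43 mm² = 6.430e-06 m²
R_1 = (2.61×10^-8)(8.42)/(6.430e-06) = 0.03418 Ω
Seg 2: A = π(d/2)² = π(1.4000e-03 m)² = 6.158e-06 m²
R_2 = (4.81×10^-7)(19)/(6.158e-06) = 1.484 Ω
Seg 3: A = π(d/2)² = π(6.4500e-04 m)² = 1.307e-06 m²
R_3 = (1.63×10^-8)(18.9)/(1.307e-06) = 0.2357 Ω
R_total = R_1 + R_2 + R_3 = 1.75 Ω

1.75 Ω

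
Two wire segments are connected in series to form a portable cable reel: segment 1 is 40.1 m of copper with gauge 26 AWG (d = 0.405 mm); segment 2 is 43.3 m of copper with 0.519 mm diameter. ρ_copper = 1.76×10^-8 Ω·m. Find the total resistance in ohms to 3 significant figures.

Segment 1: A = π(0.405/2 mm)² = π(2.0250e-04 m)² = 1.288e-07 m²
R₁ = ρL/A = (1.76×10^-8)(40.1)/(1.288e-07) = 5.478 Ω
Segment 2: A = π(d/2)² = π(2.5950e-04 m)² = 2.116e-07 m²
R₂ = (1.76×10^-8)(43.3)/(2.116e-07) = 3.602 Ω
R = R₁ + R₂ = 9.08 Ω

9.08 Ω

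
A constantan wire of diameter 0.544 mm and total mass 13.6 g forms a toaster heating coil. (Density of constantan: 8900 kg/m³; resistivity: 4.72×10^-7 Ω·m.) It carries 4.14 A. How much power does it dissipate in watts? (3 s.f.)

A = π(d/2)² = π(2.7200e-04 m)² = 2.3243e-07 m²
L = m/(density·A) = 0.0136/(8900×2.3243e-07) = 6.574 m
R = ρL/A = (4.72×10^-7)(6.574)/(2.3243e-07) = 13.35 Ω
P = I²R = (4.14)² × 13.35 = 229 W

229 W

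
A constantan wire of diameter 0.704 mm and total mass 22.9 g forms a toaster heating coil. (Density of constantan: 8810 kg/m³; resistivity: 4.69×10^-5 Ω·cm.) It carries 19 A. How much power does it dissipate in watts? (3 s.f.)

ρ = 4.69×10^-5 Ω·cm = 4.69×10^-7 Ω·m
A = π(d/2)² = π(3.5200e-04 m)² = 3.8926e-07 m²
L = m/(density·A) = 0.0229/(8810×3.8926e-07) = 6.678 m
R = ρL/A = (4.69×10^-7)(6.678)/(3.8926e-07) = 8.046 Ω
P = I²R = (19)² × 8.046 = 2900 W

2900 W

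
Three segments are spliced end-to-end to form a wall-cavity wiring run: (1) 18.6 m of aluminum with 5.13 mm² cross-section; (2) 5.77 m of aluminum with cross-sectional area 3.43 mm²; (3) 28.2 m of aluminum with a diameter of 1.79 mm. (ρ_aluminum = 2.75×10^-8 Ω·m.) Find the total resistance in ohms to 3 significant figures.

Seg 1: A = 5.13 mm² = 5.130e-06 m²
R_1 = (2.75×10^-8)(18.6)/(5.130e-06) = 0.09971 Ω
Seg 2: A = 3.43 mm² = 3.430e-06 m²
R_2 = (2.75×10^-8)(5.77)/(3.430e-06) = 0.04626 Ω
Seg 3: A = π(d/2)² = π(8.9500e-04 m)² = 2.516e-06 m²
R_3 = (2.75×10^-8)(28.2)/(2.516e-06) = 0.3082 Ω
R_total = R_1 + R_2 + R_3 = 0.454 Ω

0.454 Ω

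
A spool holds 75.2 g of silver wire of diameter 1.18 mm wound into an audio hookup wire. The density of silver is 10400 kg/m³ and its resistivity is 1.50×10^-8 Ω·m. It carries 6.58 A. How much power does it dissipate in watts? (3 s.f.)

3.93 W

A = π(d/2)² = π(5.9000e-04 m)² = 1.0936e-06 m²
L = m/(density·A) = 0.0752/(10400×1.0936e-06) = 6.612 m
R = ρL/A = (1.50×10^-8)(6.612)/(1.0936e-06) = 0.09069 Ω
P = I²R = (6.58)² × 0.09069 = 3.93 W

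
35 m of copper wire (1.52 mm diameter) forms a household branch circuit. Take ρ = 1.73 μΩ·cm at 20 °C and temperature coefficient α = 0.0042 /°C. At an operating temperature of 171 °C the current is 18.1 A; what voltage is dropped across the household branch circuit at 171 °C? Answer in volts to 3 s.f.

9.87 V

ρ = 1.73 μΩ·cm = 1.73×10^-8 Ω·m
A = π(d/2)² = π(7.6000e-04 m)² = 1.815e-06 m²
R₍20₎ = ρL/A = (1.73×10^-8)(35)/(1.815e-06) = 0.3337 Ω
R₍171₎ = R₍20₎(1 + αΔT) = 0.3337 × (1 + 0.0042×151) = 0.5453 Ω
V = IR = 18.1 × 0.5453 = 9.87 V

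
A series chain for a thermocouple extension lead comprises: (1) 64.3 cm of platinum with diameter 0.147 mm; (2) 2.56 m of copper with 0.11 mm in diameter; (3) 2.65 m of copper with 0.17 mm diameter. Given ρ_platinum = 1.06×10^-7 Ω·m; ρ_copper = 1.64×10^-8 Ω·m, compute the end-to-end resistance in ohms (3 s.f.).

Seg 1: A = π(d/2)² = π(7.3500e-05 m)² = 1.697e-08 m²
R_1 = (1.06×10^-7)(0.643)/(1.697e-08) = 4.016 Ω
Seg 2: A = π(d/2)² = π(5.5000e-05 m)² = 9.503e-09 m²
R_2 = (1.64×10^-8)(2.56)/(9.503e-09) = 4.418 Ω
Seg 3: A = π(d/2)² = π(8.5000e-05 m)² = 2.270e-08 m²
R_3 = (1.64×10^-8)(2.65)/(2.270e-08) = 1.915 Ω
R_total = R_1 + R_2 + R_3 = 10.3 Ω

10.3 Ω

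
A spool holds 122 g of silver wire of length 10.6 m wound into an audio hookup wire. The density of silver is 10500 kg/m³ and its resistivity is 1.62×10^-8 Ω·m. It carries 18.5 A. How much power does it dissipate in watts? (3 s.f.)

A = m/(density·L) = 0.122/(10500×10.6) = 1.0961e-06 m²
R = ρL/A = (1.62×10^-8)(10.6)/(1.0961e-06) = 0.1567 Ω
P = I²R = (18.5)² × 0.1567 = 53.6 W

53.6 W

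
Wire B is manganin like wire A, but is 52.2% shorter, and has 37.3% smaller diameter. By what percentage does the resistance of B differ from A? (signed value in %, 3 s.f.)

R ∝ L/d², so R_B/R_A = (1 − 52.2/100) × (1 − 37.3/100)⁻²
= 0.478 × 2.544 = 1.216
(R_B − R_A)/R_A = 1.216 − 1 = 21.6%

21.6%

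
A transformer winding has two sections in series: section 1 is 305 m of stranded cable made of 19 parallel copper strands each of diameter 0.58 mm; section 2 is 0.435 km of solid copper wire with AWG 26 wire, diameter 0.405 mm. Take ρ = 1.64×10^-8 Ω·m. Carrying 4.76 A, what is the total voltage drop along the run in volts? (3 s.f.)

Section 1: A_strand = π(2.9000e-04)² = 2.642e-07 m²; R₁ = ρL/(N·A_s) = (1.64×10^-8)(305)/(19×2.642e-07) = 0.9964 Ω
Section 2: A = π(0.405/2 mm)² = π(2.0250e-04 m)² = 1.288e-07 m²
R₂ = (1.64×10^-8)(435)/(1.288e-07) = 55.38 Ω
R = R₁ + R₂ = 56.37 Ω
V = IR = 4.76 × 56.37 = 268 V

268 V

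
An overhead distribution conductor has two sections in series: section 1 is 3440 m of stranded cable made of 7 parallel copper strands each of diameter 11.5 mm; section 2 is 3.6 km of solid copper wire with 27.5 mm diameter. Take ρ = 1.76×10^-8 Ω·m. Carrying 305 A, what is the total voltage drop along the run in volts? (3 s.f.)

57.9 V

Section 1: A_strand = π(5.7500e-03)² = 1.039e-04 m²; R₁ = ρL/(N·A_s) = (1.76×10^-8)(3440)/(7×1.039e-04) = 0.08327 Ω
Section 2: A = π(d/2)² = π(1.3750e-02 m)² = 5.940e-04 m²
R₂ = (1.76×10^-8)(3600)/(5.940e-04) = 0.1067 Ω
R = R₁ + R₂ = 0.1899 Ω
V = IR = 305 × 0.1899 = 57.9 V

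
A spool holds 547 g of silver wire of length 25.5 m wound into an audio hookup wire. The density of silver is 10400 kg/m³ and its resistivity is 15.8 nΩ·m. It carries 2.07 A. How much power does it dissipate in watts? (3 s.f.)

ρ = 15.8 nΩ·m = 1.58×10^-8 Ω·m
A = m/(density·L) = 0.547/(10400×25.5) = 2.0626e-06 m²
R = ρL/A = (1.58×10^-8)(25.5)/(2.0626e-06) = 0.1953 Ω
P = I²R = (2.07)² × 0.1953 = 0.837 W

0.837 W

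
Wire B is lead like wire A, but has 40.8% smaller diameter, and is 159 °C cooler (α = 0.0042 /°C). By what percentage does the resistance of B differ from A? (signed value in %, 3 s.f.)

R ∝ ρL/d² with ρ ∝ (1+αΔT), so R_B/R_A = (1 − 40.8/100)⁻² × (1 − 0.0042×159)
= 2.853 × 0.3322 = 0.9479
(R_B − R_A)/R_A = 0.9479 − 1 = -5.21%

-5.21%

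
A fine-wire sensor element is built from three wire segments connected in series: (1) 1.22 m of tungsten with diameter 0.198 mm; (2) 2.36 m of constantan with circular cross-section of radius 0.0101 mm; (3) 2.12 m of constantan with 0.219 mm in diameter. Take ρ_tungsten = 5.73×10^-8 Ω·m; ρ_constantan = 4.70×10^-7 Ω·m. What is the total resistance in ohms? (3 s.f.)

Seg 1: A = π(d/2)² = π(9.9000e-05 m)² = 3.079e-08 m²
R_1 = (5.73×10^-8)(1.22)/(3.079e-08) = 2.27 Ω
Seg 2: A = πr² = π(1.0100e-05 m)² = 3.205e-10 m²
R_2 = (4.70×10^-7)(2.36)/(3.205e-10) = 3461 Ω
Seg 3: A = π(d/2)² = π(1.0950e-04 m)² = 3.767e-08 m²
R_3 = (4.70×10^-7)(2.12)/(3.767e-08) = 26.45 Ω
R_total = R_1 + R_2 + R_3 = 3490 Ω

3490 Ω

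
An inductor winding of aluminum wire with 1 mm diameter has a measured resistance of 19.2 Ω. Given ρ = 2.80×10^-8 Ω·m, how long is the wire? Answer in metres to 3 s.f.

539 m

A = π(d/2)² = π(5.0000e-04 m)² = 7.854e-07 m²
L = RA/ρ = (19.2)(7.854e-07)/(2.80×10^-8) = 539 m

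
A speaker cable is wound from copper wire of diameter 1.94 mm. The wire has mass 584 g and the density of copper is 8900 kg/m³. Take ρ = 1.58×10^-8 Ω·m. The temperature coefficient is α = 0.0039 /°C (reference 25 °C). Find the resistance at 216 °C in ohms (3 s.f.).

A = π(d/2)² = π(9.7000e-04 m)² = 2.9559e-06 m²
L = m/(density·A) = 0.584/(8900×2.9559e-06) = 22.2 m
R = ρL/A = (1.58×10^-8)(22.2)/(2.9559e-06) = 0.1187 Ω
R(216 °C) = 0.1187 × (1 + 0.0039×191) = 0.207 Ω

0.207 Ω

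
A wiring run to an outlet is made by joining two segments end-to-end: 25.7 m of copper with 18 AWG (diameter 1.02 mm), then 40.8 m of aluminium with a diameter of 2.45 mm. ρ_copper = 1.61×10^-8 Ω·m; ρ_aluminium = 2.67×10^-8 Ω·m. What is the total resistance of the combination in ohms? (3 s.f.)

Segment 1: A = π(1.02/2 mm)² = π(5.1000e-04 m)² = 8.171e-07 m²
R₁ = ρL/A = (1.61×10^-8)(25.7)/(8.171e-07) = 0.5064 Ω
Segment 2: A = π(d/2)² = π(1.2250e-03 m)² = 4.714e-06 m²
R₂ = (2.67×10^-8)(40.8)/(4.714e-06) = 0.2311 Ω
R = R₁ + R₂ = 0.737 Ω

0.737 Ω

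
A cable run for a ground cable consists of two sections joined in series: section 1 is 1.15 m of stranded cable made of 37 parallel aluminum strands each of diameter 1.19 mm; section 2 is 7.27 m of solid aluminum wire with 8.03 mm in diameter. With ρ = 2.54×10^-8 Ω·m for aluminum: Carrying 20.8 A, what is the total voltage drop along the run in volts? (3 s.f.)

0.0906 V

Section 1: A_strand = π(5.9500e-04)² = 1.112e-06 m²; R₁ = ρL/(N·A_s) = (2.54×10^-8)(1.15)/(37×1.112e-06) = 7.098×10^-4 Ω
Section 2: A = π(d/2)² = π(4.0150e-03 m)² = 5.064e-05 m²
R₂ = (2.54×10^-8)(7.27)/(5.064e-05) = 0.003646 Ω
R = R₁ + R₂ = 0.004356 Ω
V = IR = 20.8 × 0.004356 = 0.0906 V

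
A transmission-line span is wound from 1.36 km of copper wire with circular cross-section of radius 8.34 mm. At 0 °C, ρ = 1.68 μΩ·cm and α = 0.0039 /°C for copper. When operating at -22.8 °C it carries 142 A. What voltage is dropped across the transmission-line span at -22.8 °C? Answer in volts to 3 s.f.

13.5 V

ρ = 1.68 μΩ·cm = 1.68×10^-8 Ω·m
A = πr² = π(8.3400e-03 m)² = 2.185e-04 m²
R₍0₎ = ρL/A = (1.68×10^-8)(1360)/(2.185e-04) = 0.1046 Ω
R₍-22.8₎ = R₍0₎(1 + αΔT) = 0.1046 × (1 + 0.0039×-22.8) = 0.09526 Ω
V = IR = 142 × 0.09526 = 13.5 V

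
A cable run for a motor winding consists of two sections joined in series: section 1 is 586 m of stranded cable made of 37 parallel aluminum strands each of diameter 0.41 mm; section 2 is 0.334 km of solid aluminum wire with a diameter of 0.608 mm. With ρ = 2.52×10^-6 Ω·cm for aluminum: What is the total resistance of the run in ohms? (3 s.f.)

ρ = 2.52×10^-6 Ω·cm = 2.52×10^-8 Ω·m
Section 1: A_strand = π(2.0500e-04)² = 1.320e-07 m²; R₁ = ρL/(N·A_s) = (2.52×10^-8)(586)/(37×1.320e-07) = 3.023 Ω
Section 2: A = π(d/2)² = π(3.0400e-04 m)² = 2.903e-07 m²
R₂ = (2.52×10^-8)(334)/(2.903e-07) = 28.99 Ω
R = R₁ + R₂ = 32.0 Ω

32.0 Ω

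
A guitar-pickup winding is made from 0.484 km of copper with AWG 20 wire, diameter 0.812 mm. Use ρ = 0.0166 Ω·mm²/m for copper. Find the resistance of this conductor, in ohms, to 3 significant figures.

ρ = 0.0166 Ω·mm²/m = 1.66×10^-8 Ω·m
A = π(0.812/2 mm)² = π(4.0600e-04 m)² = 5.178e-07 m²
R = ρL/A = (1.66×10^-8)(484 m)/(5.178e-07 m²) = 15.5 Ω

15.5 Ω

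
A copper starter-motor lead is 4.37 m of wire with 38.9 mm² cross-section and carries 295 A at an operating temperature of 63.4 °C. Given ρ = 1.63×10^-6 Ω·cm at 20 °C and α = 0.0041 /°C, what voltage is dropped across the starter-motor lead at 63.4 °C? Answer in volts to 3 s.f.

ρ = 1.63×10^-6 Ω·cm = 1.63×10^-8 Ω·m
A = 38.9 mm² = 3.890e-05 m²
R₍20₎ = ρL/A = (1.63×10^-8)(4.37)/(3.890e-05) = 0.001831 Ω
R₍63.4₎ = R₍20₎(1 + αΔT) = 0.001831 × (1 + 0.0041×43.4) = 0.002157 Ω
V = IR = 295 × 0.002157 = 0.636 V

0.636 V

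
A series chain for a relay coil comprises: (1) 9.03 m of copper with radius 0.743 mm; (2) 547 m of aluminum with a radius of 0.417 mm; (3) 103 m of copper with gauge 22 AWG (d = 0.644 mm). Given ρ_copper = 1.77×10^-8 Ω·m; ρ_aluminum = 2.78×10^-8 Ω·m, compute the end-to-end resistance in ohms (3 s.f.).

33.5 Ω

Seg 1: A = πr² = π(7.4300e-04 m)² = 1.734e-06 m²
R_1 = (1.77×10^-8)(9.03)/(1.734e-06) = 0.09216 Ω
Seg 2: A = πr² = π(4.1700e-04 m)² = 5.463e-07 m²
R_2 = (2.78×10^-8)(547)/(5.463e-07) = 27.84 Ω
Seg 3: A = π(0.644/2 mm)² = π(3.2200e-04 m)² = 3.257e-07 m²
R_3 = (1.77×10^-8)(103)/(3.257e-07) = 5.597 Ω
R_total = R_1 + R_2 + R_3 = 33.5 Ω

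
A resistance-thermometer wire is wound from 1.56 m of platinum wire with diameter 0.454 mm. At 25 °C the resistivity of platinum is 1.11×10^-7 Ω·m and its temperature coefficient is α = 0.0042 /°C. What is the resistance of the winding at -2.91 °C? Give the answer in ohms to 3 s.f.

A = π(d/2)² = π(2.2700e-04 m)² = 1.619e-07 m²
R₍25°C₎ = ρL/A = (1.11×10^-7)(1.56)/(1.619e-07) = 1.07 Ω
R = R₀(1 + αΔT) = 1.07(1 + 0.0042×-27.9) = 0.944 Ω

0.944 Ω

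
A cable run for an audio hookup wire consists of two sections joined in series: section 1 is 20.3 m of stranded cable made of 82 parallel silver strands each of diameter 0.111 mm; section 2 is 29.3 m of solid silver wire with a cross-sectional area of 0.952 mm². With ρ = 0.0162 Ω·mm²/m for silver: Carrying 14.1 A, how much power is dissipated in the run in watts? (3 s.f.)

182 W

ρ = 0.0162 Ω·mm²/m = 1.62×10^-8 Ω·m
Section 1: A_strand = π(5.5500e-05)² = 9.677e-09 m²; R₁ = ρL/(N·A_s) = (1.62×10^-8)(20.3)/(82×9.677e-09) = 0.4144 Ω
Section 2: A = 0.952 mm² = 9.520e-07 m²
R₂ = (1.62×10^-8)(29.3)/(9.520e-07) = 0.4986 Ω
R = R₁ + R₂ = 0.913 Ω
P = I²R = (14.1)² × 0.913 = 182 W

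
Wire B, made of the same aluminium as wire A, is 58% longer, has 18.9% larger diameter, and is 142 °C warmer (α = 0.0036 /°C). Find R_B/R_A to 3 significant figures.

R ∝ ρL/d² with ρ ∝ (1+αΔT), so R_B/R_A = (1 + 58/100) × (1 + 18.9/100)⁻² × (1 + 0.0036×142)
= 1.58 × 0.7074 × 1.511 = 1.69

1.69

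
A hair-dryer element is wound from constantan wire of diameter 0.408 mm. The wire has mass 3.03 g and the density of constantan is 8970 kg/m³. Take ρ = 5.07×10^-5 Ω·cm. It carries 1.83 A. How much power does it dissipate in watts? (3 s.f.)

33.6 W

ρ = 5.07×10^-5 Ω·cm = 5.07×10^-7 Ω·m
A = π(d/2)² = π(2.0400e-04 m)² = 1.3074e-07 m²
L = m/(density·A) = 0.00303/(8970×1.3074e-07) = 2.584 m
R = ρL/A = (5.07×10^-7)(2.584)/(1.3074e-07) = 10.02 Ω
P = I²R = (1.83)² × 10.02 = 33.6 W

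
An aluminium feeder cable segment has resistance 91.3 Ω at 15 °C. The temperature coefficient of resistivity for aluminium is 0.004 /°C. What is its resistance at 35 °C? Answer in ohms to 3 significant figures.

98.6 Ω

ΔT = 35 − 15 = 20 °C
R = R₀(1 + αΔT) = 91.3 × (1 + 0.004×20) = 91.3 × 1.08 = 98.6 Ω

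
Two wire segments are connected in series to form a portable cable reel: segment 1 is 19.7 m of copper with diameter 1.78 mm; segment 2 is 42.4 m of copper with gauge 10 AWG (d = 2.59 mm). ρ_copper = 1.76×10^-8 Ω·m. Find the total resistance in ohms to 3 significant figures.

0.281 Ω

Segment 1: A = π(d/2)² = π(8.9000e-04 m)² = 2.488e-06 m²
R₁ = ρL/A = (1.76×10^-8)(19.7)/(2.488e-06) = 0.1393 Ω
Segment 2: A = π(2.59/2 mm)² = π(1.2950e-03 m)² = 5.269e-06 m²
R₂ = (1.76×10^-8)(42.4)/(5.269e-06) = 0.1416 Ω
R = R₁ + R₂ = 0.281 Ω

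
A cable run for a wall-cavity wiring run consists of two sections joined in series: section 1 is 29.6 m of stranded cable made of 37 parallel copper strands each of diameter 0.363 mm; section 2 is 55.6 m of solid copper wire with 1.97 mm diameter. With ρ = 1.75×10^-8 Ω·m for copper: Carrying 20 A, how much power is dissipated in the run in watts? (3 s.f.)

Section 1: A_strand = π(1.8150e-04)² = 1.035e-07 m²; R₁ = ρL/(N·A_s) = (1.75×10^-8)(29.6)/(37×1.035e-07) = 0.1353 Ω
Section 2: A = π(d/2)² = π(9.8500e-04 m)² = 3.048e-06 m²
R₂ = (1.75×10^-8)(55.6)/(3.048e-06) = 0.3192 Ω
R = R₁ + R₂ = 0.4545 Ω
P = I²R = (20)² × 0.4545 = 182 W

182 W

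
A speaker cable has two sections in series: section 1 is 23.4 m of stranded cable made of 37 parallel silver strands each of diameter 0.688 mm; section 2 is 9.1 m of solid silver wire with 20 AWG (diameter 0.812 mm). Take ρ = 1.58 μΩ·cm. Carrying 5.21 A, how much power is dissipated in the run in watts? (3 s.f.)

8.27 W

ρ = 1.58 μΩ·cm = 1.58×10^-8 Ω·m
Section 1: A_strand = π(3.4400e-04)² = 3.718e-07 m²; R₁ = ρL/(N·A_s) = (1.58×10^-8)(23.4)/(37×3.718e-07) = 0.02688 Ω
Section 2: A = π(0.812/2 mm)² = π(4.0600e-04 m)² = 5.178e-07 m²
R₂ = (1.58×10^-8)(9.1)/(5.178e-07) = 0.2776 Ω
R = R₁ + R₂ = 0.3045 Ω
P = I²R = (5.21)² × 0.3045 = 8.27 W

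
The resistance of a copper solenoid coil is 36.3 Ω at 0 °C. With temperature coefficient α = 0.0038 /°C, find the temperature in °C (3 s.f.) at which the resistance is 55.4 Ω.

R = R₀(1 + α(T − T₀)) ⇒ T = T₀ + (R/R₀ − 1)/α
T = 0 + (55.4/36.3 − 1)/0.0038 = 0 + (0.5262)/0.0038 = 138 °C

138 °C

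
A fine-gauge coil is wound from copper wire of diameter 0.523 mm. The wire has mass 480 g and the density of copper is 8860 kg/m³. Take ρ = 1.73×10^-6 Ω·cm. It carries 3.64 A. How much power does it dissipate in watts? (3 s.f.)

269 W

ρ = 1.73×10^-6 Ω·cm = 1.73×10^-8 Ω·m
A = π(d/2)² = π(2.6150e-04 m)² = 2.1483e-07 m²
L = m/(density·A) = 0.48/(8860×2.1483e-07) = 252.2 m
R = ρL/A = (1.73×10^-8)(252.2)/(2.1483e-07) = 20.31 Ω
P = I²R = (3.64)² × 20.31 = 269 W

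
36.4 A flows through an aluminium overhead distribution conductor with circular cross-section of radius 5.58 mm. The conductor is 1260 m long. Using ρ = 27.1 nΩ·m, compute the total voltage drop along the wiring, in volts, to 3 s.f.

ρ = 27.1 nΩ·m = 2.71×10^-8 Ω·m
A = πr² = π(5.5800e-03 m)² = 9.782e-05 m²
R = ρL/A = (2.71×10^-8)(1260)/(9.782e-05) = 0.3491 Ω
V = IR = 36.4 × 0.3491 = 12.7 V

12.7 V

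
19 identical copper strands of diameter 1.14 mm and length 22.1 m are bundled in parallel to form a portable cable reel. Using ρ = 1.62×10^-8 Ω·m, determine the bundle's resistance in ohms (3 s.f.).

0.0185 Ω

A_strand = π(5.7000e-04 m)² = 1.021e-06 m²
R_strand = ρL/A = (1.62×10^-8)(22.1)/(1.021e-06) = 0.3508 Ω
R_total = R_strand/N = 0.3508/19 = 0.0185 Ω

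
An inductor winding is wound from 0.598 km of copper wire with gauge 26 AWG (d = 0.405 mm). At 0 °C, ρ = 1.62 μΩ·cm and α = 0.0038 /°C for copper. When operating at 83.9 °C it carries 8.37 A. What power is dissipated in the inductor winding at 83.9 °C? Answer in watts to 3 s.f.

ρ = 1.62 μΩ·cm = 1.62×10^-8 Ω·m
A = π(0.405/2 mm)² = π(2.0250e-04 m)² = 1.288e-07 m²
R₍0₎ = ρL/A = (1.62×10^-8)(598)/(1.288e-07) = 75.2 Ω
R₍83.9₎ = R₍0₎(1 + αΔT) = 75.2 × (1 + 0.0038×83.9) = 99.17 Ω
P = I²R = (8.37)² × 99.17 = 6950 W

6950 W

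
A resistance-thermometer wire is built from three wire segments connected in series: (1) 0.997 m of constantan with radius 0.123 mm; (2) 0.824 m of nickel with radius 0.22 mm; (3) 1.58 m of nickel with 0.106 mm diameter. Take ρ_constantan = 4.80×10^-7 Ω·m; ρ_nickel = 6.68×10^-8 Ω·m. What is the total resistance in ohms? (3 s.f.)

Seg 1: A = πr² = π(1.2300e-04 m)² = 4.753e-08 m²
R_1 = (4.80×10^-7)(0.997)/(4.753e-08) = 10.07 Ω
Seg 2: A = πr² = π(2.2000e-04 m)² = 1.521e-07 m²
R_2 = (6.68×10^-8)(0.824)/(1.521e-07) = 0.362 Ω
Seg 3: A = π(d/2)² = π(5.3000e-05 m)² = 8.825e-09 m²
R_3 = (6.68×10^-8)(1.58)/(8.825e-09) = 11.96 Ω
R_total = R_1 + R_2 + R_3 = 22.4 Ω

22.4 Ω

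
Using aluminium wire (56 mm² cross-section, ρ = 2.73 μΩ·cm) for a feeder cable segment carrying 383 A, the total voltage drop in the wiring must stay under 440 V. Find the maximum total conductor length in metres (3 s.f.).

ρ = 2.73 μΩ·cm = 2.73×10^-8 Ω·m
A = 56 mm² = 5.600e-05 m²
L_max = V_max·A/(1·ρI) = (440)(5.600e-05)/(2.73×10^-8×383) = 2360 m

2360 m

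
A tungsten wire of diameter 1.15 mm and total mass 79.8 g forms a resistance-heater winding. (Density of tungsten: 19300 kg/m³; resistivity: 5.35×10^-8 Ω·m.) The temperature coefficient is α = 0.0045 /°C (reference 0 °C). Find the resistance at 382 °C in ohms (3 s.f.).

A = π(d/2)² = π(5.7500e-04 m)² = 1.0387e-06 m²
L = m/(density·A) = 0.0798/(19300×1.0387e-06) = 3.981 m
R = ρL/A = (5.35×10^-8)(3.981)/(1.0387e-06) = 0.205 Ω
R(382 °C) = 0.205 × (1 + 0.0045×382) = 0.557 Ω

0.557 Ω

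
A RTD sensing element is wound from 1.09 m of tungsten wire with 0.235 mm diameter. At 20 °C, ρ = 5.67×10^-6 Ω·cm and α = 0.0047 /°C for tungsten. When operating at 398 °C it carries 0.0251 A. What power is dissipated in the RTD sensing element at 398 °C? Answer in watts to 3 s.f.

ρ = 5.67×10^-6 Ω·cm = 5.67×10^-8 Ω·m
A = π(d/2)² = π(1.1750e-04 m)² = 4.337e-08 m²
R₍20₎ = ρL/A = (5.67×10^-8)(1.09)/(4.337e-08) = 1.425 Ω
R₍398₎ = R₍20₎(1 + αΔT) = 1.425 × (1 + 0.0047×378) = 3.956 Ω
P = I²R = (0.0251)² × 3.956 = 0.00249 W

0.00249 W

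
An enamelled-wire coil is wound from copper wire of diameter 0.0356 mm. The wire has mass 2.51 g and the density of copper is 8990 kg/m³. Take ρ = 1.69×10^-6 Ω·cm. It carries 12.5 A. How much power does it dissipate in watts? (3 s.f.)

7.44×10^5 W

ρ = 1.69×10^-6 Ω·cm = 1.69×10^-8 Ω·m
A = π(d/2)² = π(1.7800e-05 m)² = 9.9538e-10 m²
L = m/(density·A) = 0.00251/(8990×9.9538e-10) = 280.5 m
R = ρL/A = (1.69×10^-8)(280.5)/(9.9538e-10) = 4762 Ω
P = I²R = (12.5)² × 4762 = 7.44×10^5 W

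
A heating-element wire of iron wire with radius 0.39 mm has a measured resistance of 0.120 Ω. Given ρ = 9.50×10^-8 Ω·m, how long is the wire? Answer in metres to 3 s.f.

A = πr² = π(3.9000e-04 m)² = 4.778e-07 m²
L = RA/ρ = (0.12)(4.778e-07)/(9.50×10^-8) = 0.604 m

0.604 m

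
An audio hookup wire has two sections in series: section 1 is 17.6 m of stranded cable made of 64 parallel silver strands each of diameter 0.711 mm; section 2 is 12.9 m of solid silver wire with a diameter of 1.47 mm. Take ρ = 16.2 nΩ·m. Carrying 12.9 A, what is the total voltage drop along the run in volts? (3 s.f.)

1.73 V

ρ = 16.2 nΩ·m = 1.62×10^-8 Ω·m
Section 1: A_strand = π(3.5550e-04)² = 3.970e-07 m²; R₁ = ρL/(N·A_s) = (1.62×10^-8)(17.6)/(64×3.970e-07) = 0.01122 Ω
Section 2: A = π(d/2)² = π(7.3500e-04 m)² = 1.697e-06 m²
R₂ = (1.62×10^-8)(12.9)/(1.697e-06) = 0.1231 Ω
R = R₁ + R₂ = 0.1344 Ω
V = IR = 12.9 × 0.1344 = 1.73 V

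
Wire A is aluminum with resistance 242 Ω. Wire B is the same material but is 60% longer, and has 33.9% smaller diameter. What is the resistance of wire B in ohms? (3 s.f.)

R ∝ L/d², so R_B/R_A = (1 + 60/100) × (1 − 33.9/100)⁻²
= 1.6 × 2.289 = 3.662
R_B = 3.662 × 242 = 886 Ω

886 Ω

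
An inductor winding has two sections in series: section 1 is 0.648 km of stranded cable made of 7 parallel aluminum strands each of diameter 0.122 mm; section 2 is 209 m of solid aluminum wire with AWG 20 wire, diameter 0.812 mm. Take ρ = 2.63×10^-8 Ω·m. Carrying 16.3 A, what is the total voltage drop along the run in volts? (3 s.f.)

Section 1: A_strand = π(6.1000e-05)² = 1.169e-08 m²; R₁ = ρL/(N·A_s) = (2.63×10^-8)(648)/(7×1.169e-08) = 208.3 Ω
Section 2: A = π(0.812/2 mm)² = π(4.0600e-04 m)² = 5.178e-07 m²
R₂ = (2.63×10^-8)(209)/(5.178e-07) = 10.61 Ω
R = R₁ + R₂ = 218.9 Ω
V = IR = 16.3 × 218.9 = 3570 V

3570 V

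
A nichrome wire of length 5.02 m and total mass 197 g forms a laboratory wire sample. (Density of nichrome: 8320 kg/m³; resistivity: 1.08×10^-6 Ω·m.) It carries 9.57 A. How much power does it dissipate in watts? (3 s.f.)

105 W

A = m/(density·L) = 0.197/(8320×5.02) = 4.7167e-06 m²
R = ρL/A = (1.08×10^-6)(5.02)/(4.7167e-06) = 1.149 Ω
P = I²R = (9.57)² × 1.149 = 105 W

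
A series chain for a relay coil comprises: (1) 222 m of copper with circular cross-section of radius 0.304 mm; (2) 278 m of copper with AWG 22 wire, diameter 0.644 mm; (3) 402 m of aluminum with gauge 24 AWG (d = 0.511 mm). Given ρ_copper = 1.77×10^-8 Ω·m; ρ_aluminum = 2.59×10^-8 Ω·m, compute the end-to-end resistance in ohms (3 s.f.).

79.4 Ω

Seg 1: A = πr² = π(3.0400e-04 m)² = 2.903e-07 m²
R_1 = (1.77×10^-8)(222)/(2.903e-07) = 13.53 Ω
Seg 2: A = π(0.644/2 mm)² = π(3.2200e-04 m)² = 3.257e-07 m²
R_2 = (1.77×10^-8)(278)/(3.257e-07) = 15.11 Ω
Seg 3: A = π(0.511/2 mm)² = π(2.5550e-04 m)² = 2.051e-07 m²
R_3 = (2.59×10^-8)(402)/(2.051e-07) = 50.77 Ω
R_total = R_1 + R_2 + R_3 = 79.4 Ω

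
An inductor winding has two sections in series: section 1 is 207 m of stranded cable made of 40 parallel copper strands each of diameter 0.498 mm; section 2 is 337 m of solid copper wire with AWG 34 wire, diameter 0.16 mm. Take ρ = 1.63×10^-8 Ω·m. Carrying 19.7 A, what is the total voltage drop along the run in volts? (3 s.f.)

Section 1: A_strand = π(2.4900e-04)² = 1.948e-07 m²; R₁ = ρL/(N·A_s) = (1.63×10^-8)(207)/(40×1.948e-07) = 0.4331 Ω
Section 2: A = π(0.16/2 mm)² = π(8.0000e-05 m)² = 2.011e-08 m²
R₂ = (1.63×10^-8)(337)/(2.011e-08) = 273.2 Ω
R = R₁ + R₂ = 273.6 Ω
V = IR = 19.7 × 273.6 = 5390 V

5390 V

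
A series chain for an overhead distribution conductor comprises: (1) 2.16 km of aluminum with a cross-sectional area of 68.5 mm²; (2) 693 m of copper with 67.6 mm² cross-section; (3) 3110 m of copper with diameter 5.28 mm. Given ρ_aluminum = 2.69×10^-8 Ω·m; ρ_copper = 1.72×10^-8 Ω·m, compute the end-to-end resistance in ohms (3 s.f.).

3.47 Ω

Seg 1: A = 68.5 mm² = 6.850e-05 m²
R_1 = (2.69×10^-8)(2160)/(6.850e-05) = 0.8482 Ω
Seg 2: A = 67.6 mm² = 6.760e-05 m²
R_2 = (1.72×10^-8)(693)/(6.760e-05) = 0.1763 Ω
Seg 3: A = π(d/2)² = π(2.6400e-03 m)² = 2.190e-05 m²
R_3 = (1.72×10^-8)(3110)/(2.190e-05) = 2.443 Ω
R_total = R_1 + R_2 + R_3 = 3.47 Ω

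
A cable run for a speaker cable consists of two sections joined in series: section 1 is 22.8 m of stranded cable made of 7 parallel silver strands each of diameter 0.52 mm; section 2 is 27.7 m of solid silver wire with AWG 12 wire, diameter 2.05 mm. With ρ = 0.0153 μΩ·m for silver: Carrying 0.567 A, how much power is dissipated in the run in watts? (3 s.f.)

0.117 W

ρ = 0.0153 μΩ·m = 1.53×10^-8 Ω·m
Section 1: A_strand = π(2.6000e-04)² = 2.124e-07 m²; R₁ = ρL/(N·A_s) = (1.53×10^-8)(22.8)/(7×2.124e-07) = 0.2347 Ω
Section 2: A = π(2.05/2 mm)² = π(1.0250e-03 m)² = 3.301e-06 m²
R₂ = (1.53×10^-8)(27.7)/(3.301e-06) = 0.1284 Ω
R = R₁ + R₂ = 0.3631 Ω
P = I²R = (0.567)² × 0.3631 = 0.117 W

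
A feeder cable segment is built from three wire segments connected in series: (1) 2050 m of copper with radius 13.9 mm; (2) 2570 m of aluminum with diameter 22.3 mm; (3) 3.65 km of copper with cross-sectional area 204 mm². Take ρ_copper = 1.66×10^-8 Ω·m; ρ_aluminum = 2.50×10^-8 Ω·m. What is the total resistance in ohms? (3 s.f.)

0.518 Ω

Seg 1: A = πr² = π(1.3900e-02 m)² = 6.070e-04 m²
R_1 = (1.66×10^-8)(2050)/(6.070e-04) = 0.05606 Ω
Seg 2: A = π(d/2)² = π(1.1150e-02 m)² = 3.906e-04 m²
R_2 = (2.50×10^-8)(2570)/(3.906e-04) = 0.1645 Ω
Seg 3: A = 204 mm² = 2.040e-04 m²
R_3 = (1.66×10^-8)(3650)/(2.040e-04) = 0.297 Ω
R_total = R_1 + R_2 + R_3 = 0.518 Ω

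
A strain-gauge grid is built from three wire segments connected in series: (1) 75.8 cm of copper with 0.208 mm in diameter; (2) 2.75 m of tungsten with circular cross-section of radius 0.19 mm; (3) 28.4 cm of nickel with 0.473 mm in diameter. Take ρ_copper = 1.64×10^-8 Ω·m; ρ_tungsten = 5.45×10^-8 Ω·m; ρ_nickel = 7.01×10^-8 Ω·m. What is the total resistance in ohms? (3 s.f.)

1.80 Ω

Seg 1: A = π(d/2)² = π(1.0400e-04 m)² = 3.398e-08 m²
R_1 = (1.64×10^-8)(0.758)/(3.398e-08) = 0.3658 Ω
Seg 2: A = πr² = π(1.9000e-04 m)² = 1.134e-07 m²
R_2 = (5.45×10^-8)(2.75)/(1.134e-07) = 1.322 Ω
Seg 3: A = π(d/2)² = π(2.3650e-04 m)² = 1.757e-07 m²
R_3 = (7.01×10^-8)(0.284)/(1.757e-07) = 0.1133 Ω
R_total = R_1 + R_2 + R_3 = 1.80 Ω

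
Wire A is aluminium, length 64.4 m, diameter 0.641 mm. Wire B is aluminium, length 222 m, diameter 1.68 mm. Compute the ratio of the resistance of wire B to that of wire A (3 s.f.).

R ∝ ρL/d², so R_B/R_A = (L_B/L_A) × (d_A/d_B)²
= (222/64.4) × (0.641/1.68)² = 0.502

0.502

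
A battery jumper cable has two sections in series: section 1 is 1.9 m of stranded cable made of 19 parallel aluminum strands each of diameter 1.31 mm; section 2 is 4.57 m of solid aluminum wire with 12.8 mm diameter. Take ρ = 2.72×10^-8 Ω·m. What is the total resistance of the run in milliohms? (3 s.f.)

2.98 mΩ

Section 1: A_strand = π(6.5500e-04)² = 1.348e-06 m²; R₁ = ρL/(N·A_s) = (2.72×10^-8)(1.9)/(19×1.348e-06) = 0.002018 Ω
Section 2: A = π(d/2)² = π(6.4000e-03 m)² = 1.287e-04 m²
R₂ = (2.72×10^-8)(4.57)/(1.287e-04) = 9.660×10^-4 Ω
R = R₁ + R₂ = 2.98 mΩ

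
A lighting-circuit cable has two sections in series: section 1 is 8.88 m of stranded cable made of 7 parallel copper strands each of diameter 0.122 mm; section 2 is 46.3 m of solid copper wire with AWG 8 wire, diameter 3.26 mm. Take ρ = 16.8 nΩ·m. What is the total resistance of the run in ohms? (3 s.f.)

1.92 Ω

ρ = 16.8 nΩ·m = 1.68×10^-8 Ω·m
Section 1: A_strand = π(6.1000e-05)² = 1.169e-08 m²; R₁ = ρL/(N·A_s) = (1.68×10^-8)(8.88)/(7×1.169e-08) = 1.823 Ω
Section 2: A = π(3.26/2 mm)² = π(1.6300e-03 m)² = 8.347e-06 m²
R₂ = (1.68×10^-8)(46.3)/(8.347e-06) = 0.09319 Ω
R = R₁ + R₂ = 1.92 Ω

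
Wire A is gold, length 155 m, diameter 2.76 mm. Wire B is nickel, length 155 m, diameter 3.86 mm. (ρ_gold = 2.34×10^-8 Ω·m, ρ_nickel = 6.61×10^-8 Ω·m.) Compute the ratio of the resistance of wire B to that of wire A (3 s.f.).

R ∝ ρL/d², so R_B/R_A = (ρ_B/ρ_A) × (d_A/d_B)²
= (6.61×10^-8/2.34×10^-8) × (2.76/3.86)² = 1.44

1.44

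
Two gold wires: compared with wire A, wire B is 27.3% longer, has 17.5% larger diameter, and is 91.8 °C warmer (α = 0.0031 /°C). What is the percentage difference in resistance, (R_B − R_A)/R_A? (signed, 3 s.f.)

R ∝ ρL/d² with ρ ∝ (1+αΔT), so R_B/R_A = (1 + 27.3/100) × (1 + 17.5/100)⁻² × (1 + 0.0031×91.8)
= 1.273 × 0.7243 × 1.285 = 1.184
(R_B − R_A)/R_A = 1.184 − 1 = 18.4%

18.4%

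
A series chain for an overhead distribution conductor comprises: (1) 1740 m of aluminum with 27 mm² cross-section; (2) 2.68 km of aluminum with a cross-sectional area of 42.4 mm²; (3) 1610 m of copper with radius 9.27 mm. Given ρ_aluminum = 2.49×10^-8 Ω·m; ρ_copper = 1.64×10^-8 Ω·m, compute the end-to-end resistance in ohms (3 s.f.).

Seg 1: A = 27 mm² = 2.700e-05 m²
R_1 = (2.49×10^-8)(1740)/(2.700e-05) = 1.605 Ω
Seg 2: A = 42.4 mm² = 4.240e-05 m²
R_2 = (2.49×10^-8)(2680)/(4.240e-05) = 1.574 Ω
Seg 3: A = πr² = π(9.2700e-03 m)² = 2.700e-04 m²
R_3 = (1.64×10^-8)(1610)/(2.700e-04) = 0.0978 Ω
R_total = R_1 + R_2 + R_3 = 3.28 Ω

3.28 Ω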